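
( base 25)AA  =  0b100000100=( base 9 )318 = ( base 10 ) 260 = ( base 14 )148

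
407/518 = 11/14 = 0.79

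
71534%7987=7638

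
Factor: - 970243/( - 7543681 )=59^( - 1)*73^1*13291^1*127859^ ( - 1 ) 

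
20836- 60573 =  - 39737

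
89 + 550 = 639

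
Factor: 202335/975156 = 2^(  -  2)*5^1 *13^( - 1) * 19^( - 1)*41^1 = 205/988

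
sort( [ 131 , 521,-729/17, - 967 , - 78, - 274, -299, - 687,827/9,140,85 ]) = [ - 967 , - 687, - 299  , - 274 , - 78, - 729/17,85,827/9, 131,140, 521] 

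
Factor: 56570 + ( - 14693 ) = 3^4 * 11^1*47^1 = 41877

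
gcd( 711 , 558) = 9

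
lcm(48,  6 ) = 48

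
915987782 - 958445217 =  - 42457435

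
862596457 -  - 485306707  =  1347903164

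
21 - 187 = - 166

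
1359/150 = 9 + 3/50 = 9.06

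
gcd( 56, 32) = 8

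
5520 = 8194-2674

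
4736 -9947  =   - 5211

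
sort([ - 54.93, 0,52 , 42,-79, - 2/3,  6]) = [ - 79, - 54.93, - 2/3,0,6, 42,  52]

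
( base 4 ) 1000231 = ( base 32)41d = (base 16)102d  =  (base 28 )57p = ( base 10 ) 4141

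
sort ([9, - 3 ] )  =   [ - 3 , 9]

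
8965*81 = 726165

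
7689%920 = 329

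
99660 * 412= 41059920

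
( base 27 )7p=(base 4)3112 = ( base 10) 214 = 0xD6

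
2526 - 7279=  - 4753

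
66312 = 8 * 8289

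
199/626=199/626 = 0.32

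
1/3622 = 1/3622 =0.00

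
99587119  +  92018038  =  191605157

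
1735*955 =1656925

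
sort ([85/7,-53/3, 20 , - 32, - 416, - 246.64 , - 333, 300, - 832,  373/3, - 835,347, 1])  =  [ - 835, - 832,  -  416, - 333, - 246.64, - 32, - 53/3  ,  1, 85/7, 20, 373/3, 300, 347 ] 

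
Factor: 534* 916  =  489144 = 2^3*3^1*89^1*229^1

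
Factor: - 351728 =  - 2^4 * 13^1* 19^1*89^1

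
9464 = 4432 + 5032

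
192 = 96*2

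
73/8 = 73/8=9.12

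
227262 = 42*5411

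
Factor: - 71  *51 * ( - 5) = 3^1*5^1 * 17^1 * 71^1  =  18105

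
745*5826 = 4340370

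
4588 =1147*4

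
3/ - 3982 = -1 + 3979/3982 = - 0.00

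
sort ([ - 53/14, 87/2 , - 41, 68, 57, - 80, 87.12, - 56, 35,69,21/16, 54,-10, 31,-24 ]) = [ - 80,-56, - 41, -24, - 10, - 53/14, 21/16,31, 35,87/2,54, 57,  68, 69, 87.12]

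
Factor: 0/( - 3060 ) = 0  =  0^1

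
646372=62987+583385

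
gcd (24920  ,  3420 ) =20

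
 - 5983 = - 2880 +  - 3103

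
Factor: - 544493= -17^1 * 32029^1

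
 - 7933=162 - 8095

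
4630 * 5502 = 25474260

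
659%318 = 23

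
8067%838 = 525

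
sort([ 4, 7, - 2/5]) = [ - 2/5, 4,7 ]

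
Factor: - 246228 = -2^2 *3^1*17^2*71^1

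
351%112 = 15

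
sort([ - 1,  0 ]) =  [ - 1, 0] 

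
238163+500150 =738313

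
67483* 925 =62421775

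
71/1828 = 71/1828 = 0.04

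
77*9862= 759374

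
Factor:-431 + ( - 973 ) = -1404 = - 2^2 *3^3*13^1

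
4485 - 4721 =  - 236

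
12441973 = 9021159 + 3420814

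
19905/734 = 27 + 87/734 =27.12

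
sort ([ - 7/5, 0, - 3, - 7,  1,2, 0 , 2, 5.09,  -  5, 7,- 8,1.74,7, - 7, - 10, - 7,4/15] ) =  [ - 10 , - 8, - 7, - 7, - 7, - 5, - 3, - 7/5 , 0,0,4/15, 1, 1.74,  2, 2, 5.09,7,7]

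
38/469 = 38/469 = 0.08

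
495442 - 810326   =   - 314884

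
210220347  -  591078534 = -380858187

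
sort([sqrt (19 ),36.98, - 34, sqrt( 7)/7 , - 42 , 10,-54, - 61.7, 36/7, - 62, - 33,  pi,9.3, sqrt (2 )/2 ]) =[  -  62, - 61.7 , - 54,-42, - 34 , - 33,sqrt( 7)/7,sqrt ( 2)/2, pi, sqrt(19 ), 36/7, 9.3, 10, 36.98 ]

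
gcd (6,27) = 3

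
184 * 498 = 91632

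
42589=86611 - 44022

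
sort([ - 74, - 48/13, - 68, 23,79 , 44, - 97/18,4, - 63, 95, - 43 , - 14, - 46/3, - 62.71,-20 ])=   [ - 74, - 68, - 63, - 62.71, - 43, - 20, - 46/3,- 14 , - 97/18, - 48/13, 4,23,44, 79,95]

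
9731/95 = 102 + 41/95= 102.43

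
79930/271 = 79930/271 = 294.94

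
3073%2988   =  85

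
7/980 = 1/140 = 0.01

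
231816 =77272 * 3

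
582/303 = 194/101 = 1.92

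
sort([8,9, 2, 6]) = [ 2,6,  8, 9]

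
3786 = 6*631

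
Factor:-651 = -3^1 * 7^1 * 31^1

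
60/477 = 20/159 = 0.13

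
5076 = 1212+3864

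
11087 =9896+1191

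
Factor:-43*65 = -2795  =  - 5^1*13^1*43^1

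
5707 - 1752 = 3955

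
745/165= 149/33 = 4.52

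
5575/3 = 5575/3 = 1858.33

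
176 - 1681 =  - 1505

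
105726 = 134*789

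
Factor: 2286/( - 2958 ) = - 381/493 = -3^1*17^(-1 ) * 29^( - 1)*127^1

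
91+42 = 133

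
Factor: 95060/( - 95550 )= - 2^1*3^( - 1)*5^( - 1)*13^( - 1 )*97^1 = - 194/195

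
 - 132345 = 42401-174746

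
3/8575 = 3/8575 =0.00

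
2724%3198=2724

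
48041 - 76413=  - 28372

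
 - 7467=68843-76310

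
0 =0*174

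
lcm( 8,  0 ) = 0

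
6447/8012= 6447/8012 = 0.80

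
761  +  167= 928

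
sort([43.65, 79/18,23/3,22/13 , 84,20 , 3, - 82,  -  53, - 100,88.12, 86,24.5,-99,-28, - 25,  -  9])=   [ -100, - 99, - 82,  -  53,-28,  -  25, - 9,22/13, 3  ,  79/18, 23/3, 20, 24.5, 43.65, 84,86,88.12]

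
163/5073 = 163/5073= 0.03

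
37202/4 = 9300+ 1/2=9300.50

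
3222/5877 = 358/653 = 0.55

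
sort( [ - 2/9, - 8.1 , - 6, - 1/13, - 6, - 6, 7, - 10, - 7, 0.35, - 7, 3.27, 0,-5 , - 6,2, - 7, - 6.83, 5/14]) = [ - 10, - 8.1,-7 , - 7,  -  7, - 6.83, - 6, - 6, - 6,-6, - 5, - 2/9, -1/13, 0, 0.35,5/14, 2, 3.27 , 7]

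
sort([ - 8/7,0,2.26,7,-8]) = [ - 8, - 8/7, 0,2.26,7 ] 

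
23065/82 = 23065/82 = 281.28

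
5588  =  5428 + 160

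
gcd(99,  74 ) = 1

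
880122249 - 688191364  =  191930885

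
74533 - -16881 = 91414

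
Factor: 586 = 2^1*293^1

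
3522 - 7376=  - 3854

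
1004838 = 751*1338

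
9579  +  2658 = 12237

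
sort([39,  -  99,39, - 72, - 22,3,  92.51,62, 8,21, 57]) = [ - 99, - 72, - 22,  3, 8,21,39,39, 57,62,92.51 ]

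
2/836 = 1/418 = 0.00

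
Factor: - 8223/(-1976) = 2^(-3 )* 3^1 * 13^( - 1) * 19^( - 1 ) * 2741^1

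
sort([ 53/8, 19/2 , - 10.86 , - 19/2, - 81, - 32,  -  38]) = [ - 81,-38, - 32, - 10.86, - 19/2,53/8,  19/2]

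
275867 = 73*3779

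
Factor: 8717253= 3^1 *23^1*126337^1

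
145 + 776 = 921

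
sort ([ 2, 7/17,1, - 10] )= [ - 10,  7/17,1,2 ]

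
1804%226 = 222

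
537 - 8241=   -  7704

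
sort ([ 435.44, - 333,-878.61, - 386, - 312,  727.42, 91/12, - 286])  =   [ - 878.61, - 386 , - 333, - 312,  -  286, 91/12,435.44,727.42]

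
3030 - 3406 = -376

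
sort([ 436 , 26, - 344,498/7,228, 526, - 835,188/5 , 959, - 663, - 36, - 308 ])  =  [- 835,-663, - 344, - 308, - 36, 26,  188/5, 498/7,228,436,526 , 959 ]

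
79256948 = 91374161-12117213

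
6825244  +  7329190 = 14154434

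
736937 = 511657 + 225280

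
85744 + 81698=167442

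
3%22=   3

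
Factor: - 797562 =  - 2^1*3^2*59^1  *  751^1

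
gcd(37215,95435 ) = 5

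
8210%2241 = 1487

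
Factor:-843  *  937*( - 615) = 485782965 = 3^2*5^1*41^1*281^1* 937^1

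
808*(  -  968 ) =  - 782144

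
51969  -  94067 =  - 42098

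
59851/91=657+64/91 = 657.70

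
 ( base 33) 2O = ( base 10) 90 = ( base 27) 39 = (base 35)2K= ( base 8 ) 132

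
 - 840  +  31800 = 30960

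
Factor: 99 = 3^2 * 11^1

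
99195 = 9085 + 90110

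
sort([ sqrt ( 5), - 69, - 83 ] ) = [ - 83,  -  69,sqrt(5 ) ]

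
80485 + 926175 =1006660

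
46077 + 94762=140839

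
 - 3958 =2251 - 6209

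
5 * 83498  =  417490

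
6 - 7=- 1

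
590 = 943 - 353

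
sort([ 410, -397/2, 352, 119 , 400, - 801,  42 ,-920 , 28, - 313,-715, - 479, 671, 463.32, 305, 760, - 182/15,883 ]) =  [-920,-801  , - 715,-479, - 313, - 397/2, - 182/15, 28, 42 , 119,305,352  ,  400,410, 463.32,  671  ,  760,883 ]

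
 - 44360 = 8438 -52798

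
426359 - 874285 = - 447926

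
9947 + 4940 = 14887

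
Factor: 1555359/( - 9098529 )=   -  11^(-1 )*13^1*19^1*293^(-1 )*941^(-1 ) * 2099^1 = - 518453/3032843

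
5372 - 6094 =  - 722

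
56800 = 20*2840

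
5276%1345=1241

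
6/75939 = 2/25313 = 0.00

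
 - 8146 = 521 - 8667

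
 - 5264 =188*(-28)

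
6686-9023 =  - 2337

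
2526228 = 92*27459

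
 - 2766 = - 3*922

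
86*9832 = 845552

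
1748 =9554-7806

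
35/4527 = 35/4527 = 0.01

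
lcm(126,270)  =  1890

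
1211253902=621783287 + 589470615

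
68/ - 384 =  - 1 +79/96 = - 0.18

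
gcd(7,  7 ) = 7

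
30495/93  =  327 + 28/31=327.90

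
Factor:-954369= - 3^3*13^1*2719^1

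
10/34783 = 10/34783= 0.00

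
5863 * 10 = 58630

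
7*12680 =88760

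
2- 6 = -4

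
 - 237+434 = 197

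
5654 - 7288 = -1634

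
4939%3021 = 1918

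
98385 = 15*6559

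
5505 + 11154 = 16659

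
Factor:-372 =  - 2^2*3^1*31^1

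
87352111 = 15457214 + 71894897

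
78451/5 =15690  +  1/5 = 15690.20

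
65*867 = 56355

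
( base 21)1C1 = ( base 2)1010110110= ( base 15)314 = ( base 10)694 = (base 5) 10234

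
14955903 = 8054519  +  6901384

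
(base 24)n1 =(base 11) 463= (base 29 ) j2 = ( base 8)1051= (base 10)553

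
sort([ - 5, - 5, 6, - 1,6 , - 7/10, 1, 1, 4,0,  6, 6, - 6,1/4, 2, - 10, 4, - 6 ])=[  -  10 , - 6, - 6, - 5, - 5, - 1, - 7/10, 0,1/4,1,1, 2 , 4, 4 , 6 , 6,6,6]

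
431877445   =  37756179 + 394121266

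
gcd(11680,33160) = 40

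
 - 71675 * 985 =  - 70599875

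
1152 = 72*16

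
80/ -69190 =-8/6919 =-0.00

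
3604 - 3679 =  - 75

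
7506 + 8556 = 16062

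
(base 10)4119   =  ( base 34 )3J5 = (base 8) 10027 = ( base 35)3co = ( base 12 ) 2473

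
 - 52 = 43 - 95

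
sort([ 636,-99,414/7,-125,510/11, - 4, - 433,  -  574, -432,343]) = [ - 574,-433,-432, - 125, - 99, - 4, 510/11, 414/7, 343, 636]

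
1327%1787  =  1327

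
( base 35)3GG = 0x109B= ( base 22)8H5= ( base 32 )44r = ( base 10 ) 4251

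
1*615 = 615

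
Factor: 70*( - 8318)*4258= - 2479263080 = - 2^3*5^1*7^1*2129^1*4159^1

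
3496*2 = 6992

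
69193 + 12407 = 81600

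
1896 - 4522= -2626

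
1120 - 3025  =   - 1905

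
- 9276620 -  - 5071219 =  - 4205401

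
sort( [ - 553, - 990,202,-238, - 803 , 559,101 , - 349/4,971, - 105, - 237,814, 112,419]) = [  -  990, - 803,- 553, - 238, - 237, - 105, - 349/4,101 , 112, 202,  419,559,814,971 ] 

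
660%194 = 78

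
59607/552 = 107 + 181/184 = 107.98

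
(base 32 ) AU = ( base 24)ee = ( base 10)350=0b101011110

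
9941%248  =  21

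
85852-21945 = 63907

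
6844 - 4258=2586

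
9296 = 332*28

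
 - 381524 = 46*(-8294 )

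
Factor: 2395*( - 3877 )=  - 5^1*479^1*3877^1 = - 9285415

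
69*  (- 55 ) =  - 3795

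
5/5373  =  5/5373 =0.00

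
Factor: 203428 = 2^2*50857^1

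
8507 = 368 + 8139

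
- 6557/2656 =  - 3 + 17/32= - 2.47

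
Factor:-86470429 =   -  167^1*227^1*2281^1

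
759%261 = 237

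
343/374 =343/374 = 0.92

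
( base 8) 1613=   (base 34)qn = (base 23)1ga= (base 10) 907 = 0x38b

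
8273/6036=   1 + 2237/6036  =  1.37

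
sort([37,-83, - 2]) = [ - 83, - 2,37 ]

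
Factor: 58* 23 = 2^1 * 23^1* 29^1 = 1334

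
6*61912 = 371472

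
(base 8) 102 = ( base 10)66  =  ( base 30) 26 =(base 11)60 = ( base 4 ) 1002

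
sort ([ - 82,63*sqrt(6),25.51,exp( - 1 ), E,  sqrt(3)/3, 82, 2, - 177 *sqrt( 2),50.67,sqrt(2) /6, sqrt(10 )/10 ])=[ - 177* sqrt(2 ),-82, sqrt( 2 )/6, sqrt(10 )/10, exp(-1 ), sqrt (3) /3, 2, E, 25.51, 50.67, 82, 63*sqrt(  6)]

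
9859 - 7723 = 2136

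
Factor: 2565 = 3^3*5^1*19^1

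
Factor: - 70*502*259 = -2^2 *5^1*7^2*37^1*251^1 = - 9101260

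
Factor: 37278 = 2^1*3^2*19^1*109^1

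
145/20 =29/4=7.25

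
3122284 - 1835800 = 1286484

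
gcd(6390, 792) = 18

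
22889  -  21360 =1529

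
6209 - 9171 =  - 2962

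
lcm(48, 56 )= 336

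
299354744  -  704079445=-404724701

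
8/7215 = 8/7215 = 0.00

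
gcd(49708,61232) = 172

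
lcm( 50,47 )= 2350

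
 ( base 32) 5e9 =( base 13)2700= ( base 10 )5577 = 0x15c9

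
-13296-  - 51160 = 37864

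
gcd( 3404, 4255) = 851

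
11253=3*3751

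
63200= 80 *790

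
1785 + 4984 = 6769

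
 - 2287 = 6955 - 9242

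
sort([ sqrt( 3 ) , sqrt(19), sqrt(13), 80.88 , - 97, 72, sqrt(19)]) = [ - 97, sqrt( 3), sqrt(13), sqrt ( 19),sqrt(19), 72, 80.88]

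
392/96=4 + 1/12= 4.08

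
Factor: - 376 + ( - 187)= -563 = - 563^1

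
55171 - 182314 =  - 127143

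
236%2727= 236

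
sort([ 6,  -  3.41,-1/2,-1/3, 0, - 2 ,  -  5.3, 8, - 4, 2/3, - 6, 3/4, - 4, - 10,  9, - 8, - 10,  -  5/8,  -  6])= [ - 10, - 10,- 8,-6, - 6,-5.3, - 4,  -  4 ,-3.41 , -2,  -  5/8, - 1/2, - 1/3,0,2/3, 3/4, 6 , 8,9]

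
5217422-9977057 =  - 4759635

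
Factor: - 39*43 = -1677 = - 3^1*13^1* 43^1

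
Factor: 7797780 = 2^2 * 3^2* 5^1 * 43321^1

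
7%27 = 7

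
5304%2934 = 2370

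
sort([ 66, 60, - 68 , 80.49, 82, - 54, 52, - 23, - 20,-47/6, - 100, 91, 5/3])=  [ - 100,- 68, - 54, - 23,-20,-47/6,5/3, 52,60, 66, 80.49,82, 91]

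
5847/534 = 1949/178 = 10.95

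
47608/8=5951 = 5951.00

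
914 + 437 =1351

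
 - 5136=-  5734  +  598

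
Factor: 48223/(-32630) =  - 2^ ( - 1 )*5^(  -  1 ) *7^1*13^(-1 )*83^2* 251^( - 1 )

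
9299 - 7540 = 1759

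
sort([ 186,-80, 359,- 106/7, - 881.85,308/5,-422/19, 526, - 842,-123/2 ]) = [-881.85 ,-842, - 80, - 123/2, - 422/19, - 106/7, 308/5, 186, 359, 526] 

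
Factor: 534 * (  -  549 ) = -2^1 * 3^3*61^1*89^1 = - 293166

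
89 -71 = 18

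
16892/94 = 8446/47 = 179.70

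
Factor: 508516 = 2^2*19^1*6691^1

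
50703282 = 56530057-5826775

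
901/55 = 901/55 = 16.38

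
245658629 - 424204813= - 178546184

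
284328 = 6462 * 44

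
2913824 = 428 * 6808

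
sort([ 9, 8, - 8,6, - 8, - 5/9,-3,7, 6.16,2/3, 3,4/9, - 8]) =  [ - 8, - 8, - 8, - 3, - 5/9, 4/9,2/3,3,6,6.16, 7,8,9]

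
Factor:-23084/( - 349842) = 2^1*3^(-1)*29^1*293^(  -  1 ) = 58/879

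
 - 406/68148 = - 203/34074 = - 0.01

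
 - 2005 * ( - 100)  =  200500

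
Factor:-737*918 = -676566 = - 2^1*3^3*11^1*17^1*67^1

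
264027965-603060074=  -339032109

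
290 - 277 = 13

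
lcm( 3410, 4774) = 23870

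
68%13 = 3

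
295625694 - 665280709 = -369655015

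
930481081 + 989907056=1920388137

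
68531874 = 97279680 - 28747806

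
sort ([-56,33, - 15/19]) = [ - 56,-15/19,33] 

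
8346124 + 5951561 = 14297685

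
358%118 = 4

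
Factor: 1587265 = 5^1*317453^1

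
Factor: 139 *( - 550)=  - 2^1*5^2*11^1*139^1 = - 76450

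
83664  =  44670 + 38994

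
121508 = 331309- 209801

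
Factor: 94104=2^3*3^2*1307^1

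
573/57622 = 573/57622 = 0.01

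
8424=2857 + 5567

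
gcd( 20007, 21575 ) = 1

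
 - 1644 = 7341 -8985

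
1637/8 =204 + 5/8 = 204.62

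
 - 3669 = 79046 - 82715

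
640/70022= 320/35011 = 0.01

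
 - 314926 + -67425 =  - 382351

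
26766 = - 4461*( - 6)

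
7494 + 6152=13646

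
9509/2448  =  3+2165/2448= 3.88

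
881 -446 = 435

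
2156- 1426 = 730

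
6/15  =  2/5 = 0.40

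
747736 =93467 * 8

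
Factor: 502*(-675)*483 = - 2^1*3^4*5^2*7^1*23^1*251^1 = -163664550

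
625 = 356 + 269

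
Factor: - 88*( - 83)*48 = 350592 = 2^7*3^1 *11^1*83^1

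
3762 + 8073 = 11835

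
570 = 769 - 199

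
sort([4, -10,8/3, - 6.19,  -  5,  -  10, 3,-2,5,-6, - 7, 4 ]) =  [- 10, - 10, - 7, - 6.19 ,-6, - 5, - 2 , 8/3, 3,4,  4,5 ] 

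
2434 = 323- - 2111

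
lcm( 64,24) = 192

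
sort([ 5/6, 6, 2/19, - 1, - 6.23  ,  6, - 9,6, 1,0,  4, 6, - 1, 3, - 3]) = [ - 9, - 6.23, - 3, - 1, - 1, 0, 2/19, 5/6 , 1, 3, 4,6,6, 6, 6]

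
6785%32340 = 6785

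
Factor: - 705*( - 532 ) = 2^2*3^1*5^1 * 7^1 * 19^1*47^1 = 375060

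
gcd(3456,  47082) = 6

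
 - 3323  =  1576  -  4899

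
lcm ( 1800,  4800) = 14400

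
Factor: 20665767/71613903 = 127^(-1 )*2423^1*2843^1 * 187963^( - 1) = 6888589/23871301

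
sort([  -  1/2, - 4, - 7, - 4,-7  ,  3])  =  [ -7, -7, - 4,-4 ,- 1/2,3]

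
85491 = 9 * 9499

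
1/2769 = 1/2769= 0.00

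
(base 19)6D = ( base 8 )177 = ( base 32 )3V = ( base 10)127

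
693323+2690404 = 3383727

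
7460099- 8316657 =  - 856558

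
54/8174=27/4087 = 0.01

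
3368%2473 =895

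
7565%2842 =1881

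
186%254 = 186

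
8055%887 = 72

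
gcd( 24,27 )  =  3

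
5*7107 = 35535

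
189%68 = 53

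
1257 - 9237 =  -7980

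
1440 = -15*(  -  96)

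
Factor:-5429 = -61^1 * 89^1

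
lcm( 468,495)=25740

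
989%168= 149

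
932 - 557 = 375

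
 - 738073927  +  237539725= -500534202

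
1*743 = 743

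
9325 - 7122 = 2203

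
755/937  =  755/937 = 0.81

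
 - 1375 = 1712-3087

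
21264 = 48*443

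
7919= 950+6969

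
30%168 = 30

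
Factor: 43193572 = 2^2*113^1*95561^1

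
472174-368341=103833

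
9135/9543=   3045/3181 = 0.96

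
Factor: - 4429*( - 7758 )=34360182 = 2^1*3^2*43^1*103^1*431^1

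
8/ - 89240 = - 1/11155 = -  0.00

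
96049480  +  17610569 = 113660049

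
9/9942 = 3/3314 = 0.00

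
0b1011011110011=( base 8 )13363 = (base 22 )c31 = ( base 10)5875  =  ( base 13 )289c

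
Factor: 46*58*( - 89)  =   - 237452   =  - 2^2*23^1*29^1*89^1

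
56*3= 168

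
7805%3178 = 1449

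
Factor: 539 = 7^2 * 11^1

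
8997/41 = 8997/41 = 219.44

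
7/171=7/171= 0.04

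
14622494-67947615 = -53325121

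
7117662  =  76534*93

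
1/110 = 1/110 = 0.01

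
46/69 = 2/3 = 0.67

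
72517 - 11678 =60839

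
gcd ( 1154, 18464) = 1154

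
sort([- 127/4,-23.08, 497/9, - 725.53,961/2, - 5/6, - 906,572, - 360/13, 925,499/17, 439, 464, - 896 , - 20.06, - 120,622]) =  [ - 906, - 896, - 725.53, - 120,-127/4, - 360/13,  -  23.08, - 20.06,  -  5/6,499/17, 497/9, 439, 464,961/2,572,622, 925] 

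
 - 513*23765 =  - 12191445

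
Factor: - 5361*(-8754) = 46930194 = 2^1 * 3^2 *1459^1*1787^1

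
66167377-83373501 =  - 17206124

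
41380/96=431 + 1/24 =431.04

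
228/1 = 228 =228.00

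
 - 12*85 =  - 1020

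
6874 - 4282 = 2592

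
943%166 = 113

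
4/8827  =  4/8827  =  0.00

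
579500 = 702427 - 122927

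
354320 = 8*44290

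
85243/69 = 85243/69 =1235.41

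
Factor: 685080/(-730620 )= - 2^1 * 3^ ( - 2)*41^( - 1 )*173^1 = -346/369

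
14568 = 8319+6249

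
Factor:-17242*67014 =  - 1155455388 = -2^2*3^3 * 17^1*37^1*73^1*233^1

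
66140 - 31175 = 34965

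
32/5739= 32/5739 = 0.01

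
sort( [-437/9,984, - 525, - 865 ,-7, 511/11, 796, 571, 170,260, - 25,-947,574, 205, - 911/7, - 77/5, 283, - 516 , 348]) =[ -947, - 865, - 525, - 516,- 911/7,-437/9, - 25,  -  77/5, - 7, 511/11, 170 , 205,260, 283, 348 , 571,  574, 796, 984 ]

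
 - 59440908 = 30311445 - 89752353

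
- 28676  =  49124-77800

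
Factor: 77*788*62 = 2^3*7^1*11^1*31^1*197^1 =3761912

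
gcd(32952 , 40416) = 24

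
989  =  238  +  751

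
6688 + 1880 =8568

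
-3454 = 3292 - 6746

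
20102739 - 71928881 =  - 51826142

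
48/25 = 1  +  23/25   =  1.92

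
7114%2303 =205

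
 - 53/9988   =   - 1 + 9935/9988 = - 0.01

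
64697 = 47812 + 16885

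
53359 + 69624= 122983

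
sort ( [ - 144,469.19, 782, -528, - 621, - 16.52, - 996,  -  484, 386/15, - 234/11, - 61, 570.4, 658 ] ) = [ - 996, - 621 ,-528,-484 , - 144, - 61, - 234/11, - 16.52,386/15, 469.19, 570.4, 658,782 ] 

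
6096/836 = 7+61/209 = 7.29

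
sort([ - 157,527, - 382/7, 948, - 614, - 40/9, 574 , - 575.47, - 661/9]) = [ -614 ,  -  575.47, - 157, - 661/9,  -  382/7 , - 40/9,527,574,948 ] 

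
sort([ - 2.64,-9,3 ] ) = [-9,  -  2.64,3]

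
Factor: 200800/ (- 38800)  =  -502/97 = - 2^1*97^( - 1) * 251^1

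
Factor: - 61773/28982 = -2^( - 1)*3^1* 43^(-1 )*59^1*337^ (-1)*349^1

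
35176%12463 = 10250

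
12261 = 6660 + 5601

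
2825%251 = 64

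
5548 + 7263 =12811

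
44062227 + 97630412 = 141692639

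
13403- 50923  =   - 37520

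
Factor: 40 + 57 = 97 = 97^1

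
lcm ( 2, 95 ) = 190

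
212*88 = 18656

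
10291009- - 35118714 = 45409723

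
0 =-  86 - -86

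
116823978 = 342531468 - 225707490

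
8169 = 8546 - 377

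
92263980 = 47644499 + 44619481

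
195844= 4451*44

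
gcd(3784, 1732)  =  4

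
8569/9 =8569/9= 952.11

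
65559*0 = 0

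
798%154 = 28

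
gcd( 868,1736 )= 868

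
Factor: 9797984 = 2^5*7^1 *17^1*31^1 * 83^1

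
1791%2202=1791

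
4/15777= 4/15777=0.00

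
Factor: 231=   3^1*7^1*11^1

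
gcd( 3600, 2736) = 144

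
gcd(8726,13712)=2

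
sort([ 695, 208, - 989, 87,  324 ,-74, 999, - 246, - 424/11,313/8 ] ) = [-989,  -  246, - 74, - 424/11,313/8 , 87,208, 324,695 , 999 ]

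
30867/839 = 36 + 663/839 = 36.79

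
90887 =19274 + 71613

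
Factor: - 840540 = -2^2*3^1 * 5^1 * 14009^1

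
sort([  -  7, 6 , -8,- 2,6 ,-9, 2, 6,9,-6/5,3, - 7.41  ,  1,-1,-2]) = [-9, - 8,-7.41, - 7, - 2, - 2,-6/5, - 1, 1,2, 3 , 6, 6,6,  9 ]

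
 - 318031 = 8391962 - 8709993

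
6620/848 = 7+171/212  =  7.81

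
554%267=20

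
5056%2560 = 2496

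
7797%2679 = 2439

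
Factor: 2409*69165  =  3^3 *5^1 *11^1*29^1*53^1*73^1 =166618485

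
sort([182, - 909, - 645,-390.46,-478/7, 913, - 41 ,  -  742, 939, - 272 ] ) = [ - 909  ,-742, - 645, - 390.46,-272, - 478/7, - 41,182, 913, 939]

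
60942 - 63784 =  - 2842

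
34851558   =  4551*7658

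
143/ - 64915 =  - 143/64915 = -0.00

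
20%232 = 20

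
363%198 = 165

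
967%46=1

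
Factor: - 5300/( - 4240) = 5/4 =2^(  -  2)*5^1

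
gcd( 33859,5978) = 49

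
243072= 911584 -668512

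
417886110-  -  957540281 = 1375426391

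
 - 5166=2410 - 7576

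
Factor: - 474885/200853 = -3^(-1 )*5^1*43^( - 1 )*61^1 =- 305/129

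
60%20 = 0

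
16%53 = 16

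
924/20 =231/5 = 46.20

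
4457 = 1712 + 2745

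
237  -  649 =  -412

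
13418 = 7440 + 5978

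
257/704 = 257/704 = 0.37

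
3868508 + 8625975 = 12494483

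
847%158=57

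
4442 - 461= 3981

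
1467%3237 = 1467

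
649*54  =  35046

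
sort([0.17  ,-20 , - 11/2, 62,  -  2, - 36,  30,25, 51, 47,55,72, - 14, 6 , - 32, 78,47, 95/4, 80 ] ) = [ - 36, - 32, - 20, -14, - 11/2, - 2,0.17, 6,  95/4,25, 30,47, 47 , 51 , 55, 62, 72, 78 , 80 ]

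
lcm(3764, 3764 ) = 3764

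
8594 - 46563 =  - 37969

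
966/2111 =966/2111=0.46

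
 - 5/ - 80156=5/80156 = 0.00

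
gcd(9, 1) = 1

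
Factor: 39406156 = 2^2*293^1*33623^1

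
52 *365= 18980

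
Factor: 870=2^1*3^1 * 5^1*29^1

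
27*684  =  18468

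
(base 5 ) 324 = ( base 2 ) 1011001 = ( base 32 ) 2p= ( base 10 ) 89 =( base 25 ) 3e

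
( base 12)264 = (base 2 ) 101101100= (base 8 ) 554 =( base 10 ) 364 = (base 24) f4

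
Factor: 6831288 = 2^3*3^2 * 79^1*1201^1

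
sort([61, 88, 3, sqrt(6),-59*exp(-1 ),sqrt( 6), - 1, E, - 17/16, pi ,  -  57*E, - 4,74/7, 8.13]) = [ - 57*E, - 59 * exp( - 1 ),-4, - 17/16,-1, sqrt( 6), sqrt( 6), E,3,pi,8.13,74/7, 61, 88]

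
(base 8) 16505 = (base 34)6GD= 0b1110101000101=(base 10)7493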